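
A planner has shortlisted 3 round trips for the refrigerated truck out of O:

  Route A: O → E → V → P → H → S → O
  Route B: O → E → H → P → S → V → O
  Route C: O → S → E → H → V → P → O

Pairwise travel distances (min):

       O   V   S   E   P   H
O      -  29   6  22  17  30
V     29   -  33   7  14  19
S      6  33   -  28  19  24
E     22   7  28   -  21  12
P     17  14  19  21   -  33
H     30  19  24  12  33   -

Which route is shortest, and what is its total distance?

Route A: 22 + 7 + 14 + 33 + 24 + 6 = 106
Route B: 22 + 12 + 33 + 19 + 33 + 29 = 148
Route C: 6 + 28 + 12 + 19 + 14 + 17 = 96

Shortest is Route C, total 96 min.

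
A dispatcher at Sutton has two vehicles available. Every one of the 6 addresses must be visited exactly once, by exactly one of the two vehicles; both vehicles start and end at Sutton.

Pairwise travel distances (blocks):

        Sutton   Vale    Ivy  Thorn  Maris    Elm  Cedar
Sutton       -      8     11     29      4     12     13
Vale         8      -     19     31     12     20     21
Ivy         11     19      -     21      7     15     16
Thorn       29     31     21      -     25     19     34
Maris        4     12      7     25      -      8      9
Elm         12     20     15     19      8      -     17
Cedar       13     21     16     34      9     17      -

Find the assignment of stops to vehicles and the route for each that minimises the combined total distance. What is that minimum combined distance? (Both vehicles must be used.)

There are 2^5 − 1 = 31 ways to divide the 6 stops into two non-empty groups. For each, the best each vehicle can do is its own shortest tour through its group:
  {Vale} + {Ivy, Thorn, Maris, Elm, Cedar}: 16 + 81 = 97
  {Ivy} + {Vale, Thorn, Maris, Elm, Cedar}: 22 + 88 = 110
  {Vale, Ivy} + {Thorn, Maris, Elm, Cedar}: 38 + 78 = 116
  {Thorn} + {Vale, Ivy, Maris, Elm, Cedar}: 58 + 72 = 130
  {Vale, Thorn} + {Ivy, Maris, Elm, Cedar}: 68 + 56 = 124
  {Ivy, Thorn} + {Vale, Maris, Elm, Cedar}: 61 + 58 = 119
  … (31 splits in total)
Best: vehicle 1 Sutton → Vale → Sutton = 16; vehicle 2 Sutton → Ivy → Thorn → Elm → Maris → Cedar → Sutton = 81; combined 97.

97 blocks — the smallest possible combined total.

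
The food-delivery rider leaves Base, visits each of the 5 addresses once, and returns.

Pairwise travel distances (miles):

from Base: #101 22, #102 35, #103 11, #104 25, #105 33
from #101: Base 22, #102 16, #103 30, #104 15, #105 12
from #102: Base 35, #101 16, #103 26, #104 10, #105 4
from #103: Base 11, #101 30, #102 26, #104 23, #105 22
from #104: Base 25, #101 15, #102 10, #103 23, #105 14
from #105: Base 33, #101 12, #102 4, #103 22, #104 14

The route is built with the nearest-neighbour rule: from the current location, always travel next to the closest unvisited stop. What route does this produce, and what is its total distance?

From Base: distances to unvisited — #103=11, #101=22, #104=25, #105=33, #102=35. Nearest is #103 (11).
From #103: distances to unvisited — #105=22, #104=23, #102=26, #101=30. Nearest is #105 (22).
From #105: distances to unvisited — #102=4, #101=12, #104=14. Nearest is #102 (4).
From #102: distances to unvisited — #104=10, #101=16. Nearest is #104 (10).
From #104: distances to unvisited — #101=15. Nearest is #101 (15).
Return #101→Base: 22.
Total = 11 + 22 + 4 + 10 + 15 + 22 = 84.

Total distance 84 miles via the nearest-neighbour route Base → #103 → #105 → #102 → #104 → #101 → Base.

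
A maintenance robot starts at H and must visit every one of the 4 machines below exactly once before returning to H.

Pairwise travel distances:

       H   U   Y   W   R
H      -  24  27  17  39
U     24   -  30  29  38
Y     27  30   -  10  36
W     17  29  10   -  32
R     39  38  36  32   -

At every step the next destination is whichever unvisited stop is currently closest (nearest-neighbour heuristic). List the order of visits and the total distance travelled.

H → [W:17 / U:24 / Y:27 / R:39] → W (17)
W → [Y:10 / U:29 / R:32] → Y (10)
Y → [U:30 / R:36] → U (30)
U → [R:38] → R (38)
Return R→H: 39.
Total = 17 + 10 + 30 + 38 + 39 = 134.

Nearest-neighbour total = 134; route H → W → Y → U → R → H.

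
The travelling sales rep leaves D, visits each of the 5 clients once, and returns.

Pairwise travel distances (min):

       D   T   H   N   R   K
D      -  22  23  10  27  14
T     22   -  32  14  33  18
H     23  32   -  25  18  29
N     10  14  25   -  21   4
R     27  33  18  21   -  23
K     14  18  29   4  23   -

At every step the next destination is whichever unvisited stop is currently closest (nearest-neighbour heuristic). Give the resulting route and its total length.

Nearest-neighbour total = 109 min; route D → N → K → T → H → R → D.

From D: distances to unvisited — N=10, K=14, T=22, H=23, R=27. Nearest is N (10).
From N: distances to unvisited — K=4, T=14, R=21, H=25. Nearest is K (4).
From K: distances to unvisited — T=18, R=23, H=29. Nearest is T (18).
From T: distances to unvisited — H=32, R=33. Nearest is H (32).
From H: distances to unvisited — R=18. Nearest is R (18).
Return R→D: 27.
Total = 10 + 4 + 18 + 32 + 18 + 27 = 109.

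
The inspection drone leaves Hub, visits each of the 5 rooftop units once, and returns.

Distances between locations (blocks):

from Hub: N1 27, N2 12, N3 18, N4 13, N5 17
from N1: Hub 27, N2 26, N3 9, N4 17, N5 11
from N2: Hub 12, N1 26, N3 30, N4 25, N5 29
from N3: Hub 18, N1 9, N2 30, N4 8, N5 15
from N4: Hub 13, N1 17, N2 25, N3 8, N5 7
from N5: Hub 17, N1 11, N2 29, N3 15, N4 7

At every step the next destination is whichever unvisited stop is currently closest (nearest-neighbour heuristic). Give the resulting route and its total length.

At Hub the remaining stops are N2 12, N4 13, N5 17, N3 18, N1 27; go to N2.
At N2 the remaining stops are N4 25, N1 26, N5 29, N3 30; go to N4.
At N4 the remaining stops are N5 7, N3 8, N1 17; go to N5.
At N5 the remaining stops are N1 11, N3 15; go to N1.
At N1 the remaining stops are N3 9; go to N3.
Return N3→Hub: 18.
Total = 12 + 25 + 7 + 11 + 9 + 18 = 82.

Total distance 82 blocks via the nearest-neighbour route Hub → N2 → N4 → N5 → N1 → N3 → Hub.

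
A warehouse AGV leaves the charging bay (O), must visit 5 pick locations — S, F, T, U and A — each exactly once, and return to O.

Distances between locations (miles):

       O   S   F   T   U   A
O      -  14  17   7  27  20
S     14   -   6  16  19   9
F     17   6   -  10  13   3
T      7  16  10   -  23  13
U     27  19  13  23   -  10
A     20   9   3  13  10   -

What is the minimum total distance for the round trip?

63 miles — the shortest possible round trip.

O - S - F - T - U - A - O: 14+6+10+23+10+20 = 83
O - S - F - T - A - U - O: 14+6+10+13+10+27 = 80
O - S - F - U - T - A - O: 14+6+13+23+13+20 = 89
O - S - F - U - A - T - O: 14+6+13+10+13+7 = 63
O - S - F - A - T - U - O: 14+6+3+13+23+27 = 86
O - S - F - A - U - T - O: 14+6+3+10+23+7 = 63
O - S - T - F - U - A - O: 14+16+10+13+10+20 = 83
O - S - T - F - A - U - O: 14+16+10+3+10+27 = 80
O - S - T - U - F - A - O: 14+16+23+13+3+20 = 89
O - S - T - U - A - F - O: 14+16+23+10+3+17 = 83
O - S - T - A - F - U - O: 14+16+13+3+13+27 = 86
O - S - T - A - U - F - O: 14+16+13+10+13+17 = 83
O - S - U - F - T - A - O: 14+19+13+10+13+20 = 89
O - S - U - F - A - T - O: 14+19+13+3+13+7 = 69
… (46 more)
The minimum is 63.
One optimal route: O → S → F → U → A → T → O (or its reverse).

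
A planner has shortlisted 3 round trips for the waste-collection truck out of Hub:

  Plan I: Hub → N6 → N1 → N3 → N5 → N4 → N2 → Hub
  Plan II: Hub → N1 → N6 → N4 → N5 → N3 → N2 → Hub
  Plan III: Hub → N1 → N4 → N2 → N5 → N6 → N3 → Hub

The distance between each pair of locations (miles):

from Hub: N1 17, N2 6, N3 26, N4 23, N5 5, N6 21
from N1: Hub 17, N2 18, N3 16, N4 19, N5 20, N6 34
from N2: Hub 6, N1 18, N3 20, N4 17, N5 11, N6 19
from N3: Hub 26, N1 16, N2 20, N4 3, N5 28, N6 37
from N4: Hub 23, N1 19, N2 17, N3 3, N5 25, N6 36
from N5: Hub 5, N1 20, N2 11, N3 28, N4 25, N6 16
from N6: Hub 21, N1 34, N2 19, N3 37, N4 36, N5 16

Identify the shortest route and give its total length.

Shortest is Plan III, total 143 miles.

Plan I: 21 + 34 + 16 + 28 + 25 + 17 + 6 = 147
Plan II: 17 + 34 + 36 + 25 + 28 + 20 + 6 = 166
Plan III: 17 + 19 + 17 + 11 + 16 + 37 + 26 = 143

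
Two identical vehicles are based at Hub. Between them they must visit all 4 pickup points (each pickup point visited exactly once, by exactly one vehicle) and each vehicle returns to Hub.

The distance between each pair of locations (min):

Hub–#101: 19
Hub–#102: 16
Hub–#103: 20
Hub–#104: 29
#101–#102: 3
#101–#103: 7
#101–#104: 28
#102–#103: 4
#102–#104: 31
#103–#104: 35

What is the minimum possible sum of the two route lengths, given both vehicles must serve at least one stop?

Try each way of splitting the stops between the two vehicles (each non-empty) and, for each split, find the best tour for each vehicle:
  {#101} + {#102, #103, #104}: 38 + 84 = 122
  {#102} + {#101, #103, #104}: 32 + 84 = 116
  {#101, #102} + {#103, #104}: 38 + 84 = 122
  {#103} + {#101, #102, #104}: 40 + 76 = 116
  {#101, #103} + {#102, #104}: 46 + 76 = 122
  {#102, #103} + {#101, #104}: 40 + 76 = 116
  … (7 splits in total)
  {#101, #102, #103} + {#104}: 46 + 58 = 104  ← best
Best: vehicle 1 Hub → #101 → #102 → #103 → Hub = 46; vehicle 2 Hub → #104 → Hub = 58; combined 104.

104 min — the smallest possible combined total.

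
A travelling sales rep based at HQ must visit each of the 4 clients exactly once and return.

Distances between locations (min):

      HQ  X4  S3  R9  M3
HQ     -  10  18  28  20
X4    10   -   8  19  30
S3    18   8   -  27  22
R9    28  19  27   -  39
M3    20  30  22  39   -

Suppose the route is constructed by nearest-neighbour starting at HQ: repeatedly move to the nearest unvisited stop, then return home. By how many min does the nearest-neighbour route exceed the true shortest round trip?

From HQ: X4=10, S3=18, M3=20, R9=28 → choose X4 (10).
From X4: S3=8, R9=19, M3=30 → choose S3 (8).
From S3: M3=22, R9=27 → choose M3 (22).
From M3: R9=39 → choose R9 (39).
NN route HQ → X4 → S3 → M3 → R9 → HQ costs 107.
Optimal: HQ → R9 → X4 → S3 → M3 → HQ costs 97 (by enumerating all 12 distinct tours).
Excess = 107 − 97 = 10.

Excess over optimum: 10 min.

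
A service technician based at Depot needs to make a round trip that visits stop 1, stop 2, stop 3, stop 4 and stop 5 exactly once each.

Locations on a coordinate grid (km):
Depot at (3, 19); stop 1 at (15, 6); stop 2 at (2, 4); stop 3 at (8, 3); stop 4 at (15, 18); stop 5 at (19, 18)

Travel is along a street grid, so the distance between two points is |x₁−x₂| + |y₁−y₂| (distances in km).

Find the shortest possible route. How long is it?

Shortest round trip = 66 km.

Depot → stop 1 → stop 2 → stop 3 → stop 4 → stop 5 → Depot: 25+15+7+22+4+17 = 90
Depot → stop 1 → stop 2 → stop 3 → stop 5 → stop 4 → Depot: 25+15+7+26+4+13 = 90
Depot → stop 1 → stop 2 → stop 4 → stop 3 → stop 5 → Depot: 25+15+27+22+26+17 = 132
Depot → stop 1 → stop 2 → stop 4 → stop 5 → stop 3 → Depot: 25+15+27+4+26+21 = 118
Depot → stop 1 → stop 2 → stop 5 → stop 3 → stop 4 → Depot: 25+15+31+26+22+13 = 132
Depot → stop 1 → stop 2 → stop 5 → stop 4 → stop 3 → Depot: 25+15+31+4+22+21 = 118
Depot → stop 1 → stop 3 → stop 2 → stop 4 → stop 5 → Depot: 25+10+7+27+4+17 = 90
Depot → stop 1 → stop 3 → stop 2 → stop 5 → stop 4 → Depot: 25+10+7+31+4+13 = 90
Depot → stop 1 → stop 3 → stop 4 → stop 2 → stop 5 → Depot: 25+10+22+27+31+17 = 132
Depot → stop 1 → stop 3 → stop 4 → stop 5 → stop 2 → Depot: 25+10+22+4+31+16 = 108
Depot → stop 1 → stop 3 → stop 5 → stop 2 → stop 4 → Depot: 25+10+26+31+27+13 = 132
Depot → stop 1 → stop 3 → stop 5 → stop 4 → stop 2 → Depot: 25+10+26+4+27+16 = 108
Depot → stop 1 → stop 4 → stop 2 → stop 3 → stop 5 → Depot: 25+12+27+7+26+17 = 114
Depot → stop 1 → stop 4 → stop 2 → stop 5 → stop 3 → Depot: 25+12+27+31+26+21 = 142
… (46 more)
Depot → stop 2 → stop 3 → stop 1 → stop 4 → stop 5 → Depot: 16+7+10+12+4+17 = 66  ← best
The minimum is 66.
One optimal route: Depot → stop 2 → stop 3 → stop 1 → stop 4 → stop 5 → Depot (or its reverse).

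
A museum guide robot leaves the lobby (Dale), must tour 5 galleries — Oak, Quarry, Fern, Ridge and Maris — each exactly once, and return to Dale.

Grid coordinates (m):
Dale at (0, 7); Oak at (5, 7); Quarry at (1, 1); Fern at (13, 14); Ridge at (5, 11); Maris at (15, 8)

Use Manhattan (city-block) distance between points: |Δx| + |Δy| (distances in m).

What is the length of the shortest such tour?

Dale→Oak→Quarry→Fern→Ridge→Maris→Dale: 5+10+25+11+13+16 = 80
Dale→Oak→Quarry→Fern→Maris→Ridge→Dale: 5+10+25+8+13+9 = 70
Dale→Oak→Quarry→Ridge→Fern→Maris→Dale: 5+10+14+11+8+16 = 64
Dale→Oak→Quarry→Ridge→Maris→Fern→Dale: 5+10+14+13+8+20 = 70
Dale→Oak→Quarry→Maris→Fern→Ridge→Dale: 5+10+21+8+11+9 = 64
Dale→Oak→Quarry→Maris→Ridge→Fern→Dale: 5+10+21+13+11+20 = 80
Dale→Oak→Fern→Quarry→Ridge→Maris→Dale: 5+15+25+14+13+16 = 88
Dale→Oak→Fern→Quarry→Maris→Ridge→Dale: 5+15+25+21+13+9 = 88
Dale→Oak→Fern→Ridge→Quarry→Maris→Dale: 5+15+11+14+21+16 = 82
Dale→Oak→Fern→Ridge→Maris→Quarry→Dale: 5+15+11+13+21+7 = 72
Dale→Oak→Fern→Maris→Quarry→Ridge→Dale: 5+15+8+21+14+9 = 72
Dale→Oak→Fern→Maris→Ridge→Quarry→Dale: 5+15+8+13+14+7 = 62
Dale→Oak→Ridge→Quarry→Fern→Maris→Dale: 5+4+14+25+8+16 = 72
Dale→Oak→Ridge→Quarry→Maris→Fern→Dale: 5+4+14+21+8+20 = 72
… (46 more)
Dale→Oak→Ridge→Fern→Maris→Quarry→Dale: 5+4+11+8+21+7 = 56  ← best
The minimum is 56.
One optimal route: Dale → Oak → Ridge → Fern → Maris → Quarry → Dale (or its reverse).

56 m — the shortest possible round trip.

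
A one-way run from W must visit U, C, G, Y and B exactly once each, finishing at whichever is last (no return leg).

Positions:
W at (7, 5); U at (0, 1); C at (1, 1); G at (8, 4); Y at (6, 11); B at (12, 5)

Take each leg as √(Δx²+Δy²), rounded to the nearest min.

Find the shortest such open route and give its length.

There are 5! = 120 possible orderings.
W → U → C → G → Y → B: 8+1+8+7+8 = 32
W → U → C → G → B → Y: 8+1+8+4+8 = 29
W → U → C → Y → G → B: 8+1+11+7+4 = 31
W → U → C → Y → B → G: 8+1+11+8+4 = 32
W → U → C → B → G → Y: 8+1+12+4+7 = 32
W → U → C → B → Y → G: 8+1+12+8+7 = 36
W → U → G → C → Y → B: 8+9+8+11+8 = 44
W → U → G → C → B → Y: 8+9+8+12+8 = 45
W → U → G → Y → C → B: 8+9+7+11+12 = 47
W → U → G → Y → B → C: 8+9+7+8+12 = 44
W → U → G → B → C → Y: 8+9+4+12+11 = 44
W → U → G → B → Y → C: 8+9+4+8+11 = 40
W → U → Y → C → G → B: 8+12+11+8+4 = 43
W → U → Y → C → B → G: 8+12+11+12+4 = 47
… (106 more)
W → G → B → Y → C → U: 1+4+8+11+1 = 25  ← best
The minimum is 25.
One shortest path: W → G → B → Y → C → U.

Minimum one-way distance = 25 min.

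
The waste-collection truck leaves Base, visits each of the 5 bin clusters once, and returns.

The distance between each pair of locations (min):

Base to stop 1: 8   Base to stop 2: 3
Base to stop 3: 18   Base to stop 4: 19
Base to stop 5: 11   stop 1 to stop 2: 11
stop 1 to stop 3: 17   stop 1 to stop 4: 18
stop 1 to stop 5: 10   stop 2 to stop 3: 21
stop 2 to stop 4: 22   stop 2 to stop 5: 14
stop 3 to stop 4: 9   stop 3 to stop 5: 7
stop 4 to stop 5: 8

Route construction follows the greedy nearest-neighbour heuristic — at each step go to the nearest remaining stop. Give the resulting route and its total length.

Nearest-neighbour total = 59 min; route Base → stop 2 → stop 1 → stop 5 → stop 3 → stop 4 → Base.

Base → [stop 2:3 / stop 1:8 / stop 5:11 / stop 3:18 / stop 4:19] → stop 2 (3)
stop 2 → [stop 1:11 / stop 5:14 / stop 3:21 / stop 4:22] → stop 1 (11)
stop 1 → [stop 5:10 / stop 3:17 / stop 4:18] → stop 5 (10)
stop 5 → [stop 3:7 / stop 4:8] → stop 3 (7)
stop 3 → [stop 4:9] → stop 4 (9)
Return stop 4→Base: 19.
Total = 3 + 11 + 10 + 7 + 9 + 19 = 59.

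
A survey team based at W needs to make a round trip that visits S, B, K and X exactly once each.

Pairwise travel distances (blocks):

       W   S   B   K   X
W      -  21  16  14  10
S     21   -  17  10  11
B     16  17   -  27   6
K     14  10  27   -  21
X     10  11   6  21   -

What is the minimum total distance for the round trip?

With 4 stops there are 4!/2 = 12 distinct round trips (a route and its reverse cost the same).
W - S - B - K - X - W: 21+17+27+21+10 = 96
W - S - B - X - K - W: 21+17+6+21+14 = 79
W - S - K - B - X - W: 21+10+27+6+10 = 74
W - S - K - X - B - W: 21+10+21+6+16 = 74
W - S - X - B - K - W: 21+11+6+27+14 = 79
W - S - X - K - B - W: 21+11+21+27+16 = 96
W - B - S - K - X - W: 16+17+10+21+10 = 74
W - B - S - X - K - W: 16+17+11+21+14 = 79
W - B - K - S - X - W: 16+27+10+11+10 = 74
W - B - X - S - K - W: 16+6+11+10+14 = 57
W - K - S - B - X - W: 14+10+17+6+10 = 57
W - K - B - S - X - W: 14+27+17+11+10 = 79
The minimum is 57.
One optimal route: W → B → X → S → K → W (or its reverse).

Shortest round trip = 57 blocks.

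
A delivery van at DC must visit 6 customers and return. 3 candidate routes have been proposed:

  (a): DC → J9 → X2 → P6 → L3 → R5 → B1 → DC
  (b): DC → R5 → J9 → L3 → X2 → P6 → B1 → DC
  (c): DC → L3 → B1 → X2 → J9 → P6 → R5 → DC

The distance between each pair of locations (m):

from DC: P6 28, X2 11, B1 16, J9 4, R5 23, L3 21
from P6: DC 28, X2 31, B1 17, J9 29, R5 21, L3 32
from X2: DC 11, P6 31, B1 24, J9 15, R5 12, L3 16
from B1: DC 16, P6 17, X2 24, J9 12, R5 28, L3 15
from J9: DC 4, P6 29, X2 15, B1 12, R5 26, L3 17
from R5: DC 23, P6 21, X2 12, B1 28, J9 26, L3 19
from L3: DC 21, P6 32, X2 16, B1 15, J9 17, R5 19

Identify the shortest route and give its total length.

Shortest is (a), total 145 m.

(a): 4 + 15 + 31 + 32 + 19 + 28 + 16 = 145
(b): 23 + 26 + 17 + 16 + 31 + 17 + 16 = 146
(c): 21 + 15 + 24 + 15 + 29 + 21 + 23 = 148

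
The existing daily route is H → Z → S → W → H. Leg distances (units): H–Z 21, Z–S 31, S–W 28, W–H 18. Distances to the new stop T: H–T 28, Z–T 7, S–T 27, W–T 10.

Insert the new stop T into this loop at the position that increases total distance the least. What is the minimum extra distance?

+3 — insert T between Z and S.

Insertion cost between consecutive stops i–j is d(i,T) + d(T,j) − d(i,j):
  between H and Z: 28 + 7 − 21 = 14
  between Z and S: 7 + 27 − 31 = 3
  between S and W: 27 + 10 − 28 = 9
  between W and H: 10 + 28 − 18 = 20
Cheapest insertion is between Z and S, adding 3.
New total = 98 + 3 = 101.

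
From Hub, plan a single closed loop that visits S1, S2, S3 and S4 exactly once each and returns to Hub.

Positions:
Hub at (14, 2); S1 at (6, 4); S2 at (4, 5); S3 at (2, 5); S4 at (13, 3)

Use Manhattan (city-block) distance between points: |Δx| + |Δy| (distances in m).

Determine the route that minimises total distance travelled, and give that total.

With 4 stops there are 4!/2 = 12 distinct round trips (a route and its reverse cost the same).
Hub-S1-S2-S3-S4-Hub: 10+3+2+13+2 = 30
Hub-S1-S2-S4-S3-Hub: 10+3+11+13+15 = 52
Hub-S1-S3-S2-S4-Hub: 10+5+2+11+2 = 30
Hub-S1-S3-S4-S2-Hub: 10+5+13+11+13 = 52
Hub-S1-S4-S2-S3-Hub: 10+8+11+2+15 = 46
Hub-S1-S4-S3-S2-Hub: 10+8+13+2+13 = 46
Hub-S2-S1-S3-S4-Hub: 13+3+5+13+2 = 36
Hub-S2-S1-S4-S3-Hub: 13+3+8+13+15 = 52
Hub-S2-S3-S1-S4-Hub: 13+2+5+8+2 = 30
Hub-S2-S4-S1-S3-Hub: 13+11+8+5+15 = 52
Hub-S3-S1-S2-S4-Hub: 15+5+3+11+2 = 36
Hub-S3-S2-S1-S4-Hub: 15+2+3+8+2 = 30
The minimum is 30.
One optimal route: Hub → S1 → S2 → S3 → S4 → Hub (or its reverse).

Minimum total distance: 30 m.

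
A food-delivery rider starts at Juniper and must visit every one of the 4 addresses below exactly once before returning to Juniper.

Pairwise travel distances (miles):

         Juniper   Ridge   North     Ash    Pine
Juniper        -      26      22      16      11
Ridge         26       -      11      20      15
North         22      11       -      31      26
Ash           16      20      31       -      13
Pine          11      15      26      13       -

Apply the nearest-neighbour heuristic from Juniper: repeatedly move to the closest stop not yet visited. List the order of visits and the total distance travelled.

Juniper → [Pine:11 / Ash:16 / North:22 / Ridge:26] → Pine (11)
Pine → [Ash:13 / Ridge:15 / North:26] → Ash (13)
Ash → [Ridge:20 / North:31] → Ridge (20)
Ridge → [North:11] → North (11)
Return North→Juniper: 22.
Total = 11 + 13 + 20 + 11 + 22 = 77.

Total distance 77 miles via the nearest-neighbour route Juniper → Pine → Ash → Ridge → North → Juniper.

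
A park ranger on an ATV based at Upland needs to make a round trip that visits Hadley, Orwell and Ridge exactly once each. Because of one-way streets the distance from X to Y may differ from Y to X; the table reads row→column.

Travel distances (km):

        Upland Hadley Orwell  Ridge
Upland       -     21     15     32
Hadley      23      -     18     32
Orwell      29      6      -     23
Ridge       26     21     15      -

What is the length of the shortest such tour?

Upland - Hadley - Orwell - Ridge - Upland: 21+18+23+26 = 88
Upland - Hadley - Ridge - Orwell - Upland: 21+32+15+29 = 97
Upland - Orwell - Hadley - Ridge - Upland: 15+6+32+26 = 79
Upland - Orwell - Ridge - Hadley - Upland: 15+23+21+23 = 82
Upland - Ridge - Hadley - Orwell - Upland: 32+21+18+29 = 100
Upland - Ridge - Orwell - Hadley - Upland: 32+15+6+23 = 76
The minimum is 76.
One optimal route: Upland → Ridge → Orwell → Hadley → Upland.

Shortest round trip = 76 km.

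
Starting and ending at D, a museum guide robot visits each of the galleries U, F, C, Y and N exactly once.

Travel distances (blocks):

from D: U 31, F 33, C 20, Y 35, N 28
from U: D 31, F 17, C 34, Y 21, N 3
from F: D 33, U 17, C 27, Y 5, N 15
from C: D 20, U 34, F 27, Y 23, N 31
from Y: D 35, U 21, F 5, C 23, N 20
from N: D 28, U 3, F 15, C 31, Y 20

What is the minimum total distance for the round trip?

Minimum total distance: 96 blocks.

D→U→F→C→Y→N→D: 31+17+27+23+20+28 = 146
D→U→F→C→N→Y→D: 31+17+27+31+20+35 = 161
D→U→F→Y→C→N→D: 31+17+5+23+31+28 = 135
D→U→F→Y→N→C→D: 31+17+5+20+31+20 = 124
D→U→F→N→C→Y→D: 31+17+15+31+23+35 = 152
D→U→F→N→Y→C→D: 31+17+15+20+23+20 = 126
D→U→C→F→Y→N→D: 31+34+27+5+20+28 = 145
D→U→C→F→N→Y→D: 31+34+27+15+20+35 = 162
D→U→C→Y→F→N→D: 31+34+23+5+15+28 = 136
D→U→C→Y→N→F→D: 31+34+23+20+15+33 = 156
D→U→C→N→F→Y→D: 31+34+31+15+5+35 = 151
D→U→C→N→Y→F→D: 31+34+31+20+5+33 = 154
D→U→Y→F→C→N→D: 31+21+5+27+31+28 = 143
D→U→Y→F→N→C→D: 31+21+5+15+31+20 = 123
… (46 more)
D→C→Y→F→U→N→D: 20+23+5+17+3+28 = 96  ← best
The minimum is 96.
One optimal route: D → C → Y → F → U → N → D (or its reverse).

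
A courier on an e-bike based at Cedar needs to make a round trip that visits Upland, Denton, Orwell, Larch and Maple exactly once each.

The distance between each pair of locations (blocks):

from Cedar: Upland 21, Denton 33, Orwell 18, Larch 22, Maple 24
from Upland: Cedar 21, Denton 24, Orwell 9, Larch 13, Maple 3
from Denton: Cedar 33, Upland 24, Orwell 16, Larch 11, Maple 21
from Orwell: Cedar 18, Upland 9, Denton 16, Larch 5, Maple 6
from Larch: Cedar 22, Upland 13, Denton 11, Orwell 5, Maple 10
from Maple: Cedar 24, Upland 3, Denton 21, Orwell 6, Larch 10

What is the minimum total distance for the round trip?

Minimum total distance: 79 blocks.

There are 60 distinct closed tours to check (reversals are equivalent).
Cedar-Upland-Denton-Orwell-Larch-Maple-Cedar: 21+24+16+5+10+24 = 100
Cedar-Upland-Denton-Orwell-Maple-Larch-Cedar: 21+24+16+6+10+22 = 99
Cedar-Upland-Denton-Larch-Orwell-Maple-Cedar: 21+24+11+5+6+24 = 91
Cedar-Upland-Denton-Larch-Maple-Orwell-Cedar: 21+24+11+10+6+18 = 90
Cedar-Upland-Denton-Maple-Orwell-Larch-Cedar: 21+24+21+6+5+22 = 99
Cedar-Upland-Denton-Maple-Larch-Orwell-Cedar: 21+24+21+10+5+18 = 99
Cedar-Upland-Orwell-Denton-Larch-Maple-Cedar: 21+9+16+11+10+24 = 91
Cedar-Upland-Orwell-Denton-Maple-Larch-Cedar: 21+9+16+21+10+22 = 99
Cedar-Upland-Orwell-Larch-Denton-Maple-Cedar: 21+9+5+11+21+24 = 91
Cedar-Upland-Orwell-Larch-Maple-Denton-Cedar: 21+9+5+10+21+33 = 99
Cedar-Upland-Orwell-Maple-Denton-Larch-Cedar: 21+9+6+21+11+22 = 90
Cedar-Upland-Orwell-Maple-Larch-Denton-Cedar: 21+9+6+10+11+33 = 90
Cedar-Upland-Larch-Denton-Orwell-Maple-Cedar: 21+13+11+16+6+24 = 91
Cedar-Upland-Larch-Denton-Maple-Orwell-Cedar: 21+13+11+21+6+18 = 90
… (46 more)
Cedar-Upland-Maple-Denton-Larch-Orwell-Cedar: 21+3+21+11+5+18 = 79  ← best
The minimum is 79.
One optimal route: Cedar → Upland → Maple → Denton → Larch → Orwell → Cedar (or its reverse).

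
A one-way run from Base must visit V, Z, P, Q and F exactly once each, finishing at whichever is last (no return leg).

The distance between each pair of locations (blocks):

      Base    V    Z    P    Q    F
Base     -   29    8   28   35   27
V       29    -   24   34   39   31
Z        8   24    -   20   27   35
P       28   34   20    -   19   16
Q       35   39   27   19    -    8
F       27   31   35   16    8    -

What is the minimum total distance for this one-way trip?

There are 5! = 120 possible orderings.
Base → V → Z → P → Q → F: 29+24+20+19+8 = 100
Base → V → Z → P → F → Q: 29+24+20+16+8 = 97
Base → V → Z → Q → P → F: 29+24+27+19+16 = 115
Base → V → Z → Q → F → P: 29+24+27+8+16 = 104
Base → V → Z → F → P → Q: 29+24+35+16+19 = 123
Base → V → Z → F → Q → P: 29+24+35+8+19 = 115
Base → V → P → Z → Q → F: 29+34+20+27+8 = 118
Base → V → P → Z → F → Q: 29+34+20+35+8 = 126
Base → V → P → Q → Z → F: 29+34+19+27+35 = 144
Base → V → P → Q → F → Z: 29+34+19+8+35 = 125
Base → V → P → F → Z → Q: 29+34+16+35+27 = 141
Base → V → P → F → Q → Z: 29+34+16+8+27 = 114
Base → V → Q → Z → P → F: 29+39+27+20+16 = 131
Base → V → Q → Z → F → P: 29+39+27+35+16 = 146
… (106 more)
Base → Z → P → Q → F → V: 8+20+19+8+31 = 86  ← best
The minimum is 86.
One shortest path: Base → Z → P → Q → F → V.

Minimum one-way distance = 86 blocks.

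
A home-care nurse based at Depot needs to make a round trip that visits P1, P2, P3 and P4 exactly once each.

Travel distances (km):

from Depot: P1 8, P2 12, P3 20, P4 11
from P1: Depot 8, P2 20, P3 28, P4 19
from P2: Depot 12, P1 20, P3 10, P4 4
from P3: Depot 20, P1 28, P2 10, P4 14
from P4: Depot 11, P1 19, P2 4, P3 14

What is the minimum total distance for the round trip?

Minimum total distance: 61 km.

There are 12 distinct closed tours to check (reversals are equivalent).
Depot→P1→P2→P3→P4→Depot: 8+20+10+14+11 = 63
Depot→P1→P2→P4→P3→Depot: 8+20+4+14+20 = 66
Depot→P1→P3→P2→P4→Depot: 8+28+10+4+11 = 61
Depot→P1→P3→P4→P2→Depot: 8+28+14+4+12 = 66
Depot→P1→P4→P2→P3→Depot: 8+19+4+10+20 = 61
Depot→P1→P4→P3→P2→Depot: 8+19+14+10+12 = 63
Depot→P2→P1→P3→P4→Depot: 12+20+28+14+11 = 85
Depot→P2→P1→P4→P3→Depot: 12+20+19+14+20 = 85
Depot→P2→P3→P1→P4→Depot: 12+10+28+19+11 = 80
Depot→P2→P4→P1→P3→Depot: 12+4+19+28+20 = 83
Depot→P3→P1→P2→P4→Depot: 20+28+20+4+11 = 83
Depot→P3→P2→P1→P4→Depot: 20+10+20+19+11 = 80
The minimum is 61.
One optimal route: Depot → P1 → P3 → P2 → P4 → Depot (or its reverse).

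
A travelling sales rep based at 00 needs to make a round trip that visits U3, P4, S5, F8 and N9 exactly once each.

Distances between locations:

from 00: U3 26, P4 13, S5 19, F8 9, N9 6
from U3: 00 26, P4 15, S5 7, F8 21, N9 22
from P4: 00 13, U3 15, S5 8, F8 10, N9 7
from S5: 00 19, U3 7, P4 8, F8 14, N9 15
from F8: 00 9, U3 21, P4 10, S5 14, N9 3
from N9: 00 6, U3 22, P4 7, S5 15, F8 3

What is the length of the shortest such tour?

With 5 stops there are 5!/2 = 60 distinct round trips (a route and its reverse cost the same).
00-U3-P4-S5-F8-N9-00: 26+15+8+14+3+6 = 72
00-U3-P4-S5-N9-F8-00: 26+15+8+15+3+9 = 76
00-U3-P4-F8-S5-N9-00: 26+15+10+14+15+6 = 86
00-U3-P4-F8-N9-S5-00: 26+15+10+3+15+19 = 88
00-U3-P4-N9-S5-F8-00: 26+15+7+15+14+9 = 86
00-U3-P4-N9-F8-S5-00: 26+15+7+3+14+19 = 84
00-U3-S5-P4-F8-N9-00: 26+7+8+10+3+6 = 60
00-U3-S5-P4-N9-F8-00: 26+7+8+7+3+9 = 60
00-U3-S5-F8-P4-N9-00: 26+7+14+10+7+6 = 70
00-U3-S5-F8-N9-P4-00: 26+7+14+3+7+13 = 70
00-U3-S5-N9-P4-F8-00: 26+7+15+7+10+9 = 74
00-U3-S5-N9-F8-P4-00: 26+7+15+3+10+13 = 74
00-U3-F8-P4-S5-N9-00: 26+21+10+8+15+6 = 86
00-U3-F8-P4-N9-S5-00: 26+21+10+7+15+19 = 98
… (46 more)
00-P4-U3-S5-F8-N9-00: 13+15+7+14+3+6 = 58  ← best
The minimum is 58.
One optimal route: 00 → P4 → U3 → S5 → F8 → N9 → 00 (or its reverse).

Shortest round trip = 58.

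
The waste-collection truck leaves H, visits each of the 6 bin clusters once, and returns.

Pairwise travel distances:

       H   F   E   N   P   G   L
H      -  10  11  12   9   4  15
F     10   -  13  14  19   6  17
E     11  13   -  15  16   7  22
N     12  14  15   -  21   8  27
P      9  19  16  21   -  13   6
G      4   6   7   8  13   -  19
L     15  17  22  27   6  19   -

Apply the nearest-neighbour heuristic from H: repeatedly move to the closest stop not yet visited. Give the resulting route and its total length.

H → [G:4 / P:9 / F:10 / E:11 / N:12 / L:15] → G (4)
G → [F:6 / E:7 / N:8 / P:13 / L:19] → F (6)
F → [E:13 / N:14 / L:17 / P:19] → E (13)
E → [N:15 / P:16 / L:22] → N (15)
N → [P:21 / L:27] → P (21)
P → [L:6] → L (6)
Return L→H: 15.
Total = 4 + 6 + 13 + 15 + 21 + 6 + 15 = 80.

Nearest-neighbour total = 80; route H → G → F → E → N → P → L → H.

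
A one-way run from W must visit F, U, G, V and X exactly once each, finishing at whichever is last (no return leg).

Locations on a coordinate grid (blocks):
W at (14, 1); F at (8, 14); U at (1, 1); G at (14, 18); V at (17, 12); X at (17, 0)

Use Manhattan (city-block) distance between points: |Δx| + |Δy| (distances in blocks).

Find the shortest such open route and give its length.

55 blocks — the minimum one-way total.

There are 5! = 120 possible orderings.
W→F→U→G→V→X: 19+20+30+9+12 = 90
W→F→U→G→X→V: 19+20+30+21+12 = 102
W→F→U→V→G→X: 19+20+27+9+21 = 96
W→F→U→V→X→G: 19+20+27+12+21 = 99
W→F→U→X→G→V: 19+20+17+21+9 = 86
W→F→U→X→V→G: 19+20+17+12+9 = 77
W→F→G→U→V→X: 19+10+30+27+12 = 98
W→F→G→U→X→V: 19+10+30+17+12 = 88
W→F→G→V→U→X: 19+10+9+27+17 = 82
W→F→G→V→X→U: 19+10+9+12+17 = 67
W→F→G→X→U→V: 19+10+21+17+27 = 94
W→F→G→X→V→U: 19+10+21+12+27 = 89
W→F→V→U→G→X: 19+11+27+30+21 = 108
W→F→V→U→X→G: 19+11+27+17+21 = 95
… (106 more)
W→X→V→G→F→U: 4+12+9+10+20 = 55  ← best
The minimum is 55.
One shortest path: W → X → V → G → F → U.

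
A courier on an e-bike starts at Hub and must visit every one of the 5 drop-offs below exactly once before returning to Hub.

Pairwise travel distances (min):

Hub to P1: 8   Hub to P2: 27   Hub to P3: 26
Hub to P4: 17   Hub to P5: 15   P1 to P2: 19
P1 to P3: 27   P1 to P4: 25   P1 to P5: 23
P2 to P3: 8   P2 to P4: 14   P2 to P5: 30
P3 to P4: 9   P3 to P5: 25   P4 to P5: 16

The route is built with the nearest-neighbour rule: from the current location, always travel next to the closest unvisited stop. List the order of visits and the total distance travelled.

75 min along Hub → P1 → P2 → P3 → P4 → P5 → Hub.

Hub → [P1:8 / P5:15 / P4:17 / P3:26 / P2:27] → P1 (8)
P1 → [P2:19 / P5:23 / P4:25 / P3:27] → P2 (19)
P2 → [P3:8 / P4:14 / P5:30] → P3 (8)
P3 → [P4:9 / P5:25] → P4 (9)
P4 → [P5:16] → P5 (16)
Return P5→Hub: 15.
Total = 8 + 19 + 8 + 9 + 16 + 15 = 75.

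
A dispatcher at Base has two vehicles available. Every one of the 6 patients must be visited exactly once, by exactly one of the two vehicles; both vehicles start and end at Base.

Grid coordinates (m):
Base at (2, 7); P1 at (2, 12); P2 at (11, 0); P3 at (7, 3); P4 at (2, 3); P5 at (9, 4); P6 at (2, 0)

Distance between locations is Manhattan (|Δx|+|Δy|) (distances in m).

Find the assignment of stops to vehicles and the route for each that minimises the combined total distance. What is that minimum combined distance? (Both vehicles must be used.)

Check every non-empty split of the stops between the two vehicles; for each half take its own optimal tour:
  {P1} + {P2, P3, P4, P5, P6}: 10 + 34 = 44
  {P2} + {P1, P3, P4, P5, P6}: 32 + 38 = 70
  {P1, P2} + {P3, P4, P5, P6}: 42 + 28 = 70
  {P3} + {P1, P2, P4, P5, P6}: 18 + 42 = 60
  {P1, P3} + {P2, P4, P5, P6}: 28 + 32 = 60
  {P2, P3} + {P1, P4, P5, P6}: 32 + 38 = 70
  … (31 splits in total)
Best: vehicle 1 Base → P1 → Base = 10; vehicle 2 Base → P3 → P5 → P2 → P6 → P4 → Base = 34; combined 44.

Minimum combined distance: 44 m.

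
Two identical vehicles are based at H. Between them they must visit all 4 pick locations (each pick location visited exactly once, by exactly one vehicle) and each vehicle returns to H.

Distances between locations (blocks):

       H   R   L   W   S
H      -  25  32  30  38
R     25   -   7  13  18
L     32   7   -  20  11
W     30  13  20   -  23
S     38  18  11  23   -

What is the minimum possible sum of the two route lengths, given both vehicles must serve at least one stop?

Check every non-empty split of the stops between the two vehicles; for each half take its own optimal tour:
  {R} + {L, W, S}: 50 + 96 = 146
  {L} + {R, W, S}: 64 + 96 = 160
  {R, L} + {W, S}: 64 + 91 = 155
  {W} + {R, L, S}: 60 + 81 = 141
  {R, W} + {L, S}: 68 + 81 = 149
  {L, W} + {R, S}: 82 + 81 = 163
  … (7 splits in total)
Best: vehicle 1 H → W → H = 60; vehicle 2 H → R → L → S → H = 81; combined 141.

Minimum combined distance: 141 blocks.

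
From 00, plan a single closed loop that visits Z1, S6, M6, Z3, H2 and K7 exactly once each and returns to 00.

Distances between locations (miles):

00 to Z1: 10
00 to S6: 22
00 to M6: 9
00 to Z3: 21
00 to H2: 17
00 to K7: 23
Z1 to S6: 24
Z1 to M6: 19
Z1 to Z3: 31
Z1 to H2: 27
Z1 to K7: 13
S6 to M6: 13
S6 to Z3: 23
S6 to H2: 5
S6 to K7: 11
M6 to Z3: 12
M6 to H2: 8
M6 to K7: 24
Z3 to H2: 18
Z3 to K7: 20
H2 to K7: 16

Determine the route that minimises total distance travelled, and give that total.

With 6 stops there are 6!/2 = 360 distinct round trips (a route and its reverse cost the same).
00-Z1-S6-M6-Z3-H2-K7-00: 10+24+13+12+18+16+23 = 116
00-Z1-S6-M6-Z3-K7-H2-00: 10+24+13+12+20+16+17 = 112
00-Z1-S6-M6-H2-Z3-K7-00: 10+24+13+8+18+20+23 = 116
00-Z1-S6-M6-H2-K7-Z3-00: 10+24+13+8+16+20+21 = 112
00-Z1-S6-M6-K7-Z3-H2-00: 10+24+13+24+20+18+17 = 126
00-Z1-S6-M6-K7-H2-Z3-00: 10+24+13+24+16+18+21 = 126
00-Z1-S6-Z3-M6-H2-K7-00: 10+24+23+12+8+16+23 = 116
00-Z1-S6-Z3-M6-K7-H2-00: 10+24+23+12+24+16+17 = 126
… (352 more)
00-Z1-K7-S6-H2-Z3-M6-00: 10+13+11+5+18+12+9 = 78  ← best
The minimum is 78.
One optimal route: 00 → Z1 → K7 → S6 → H2 → Z3 → M6 → 00 (or its reverse).

Minimum total distance: 78 miles.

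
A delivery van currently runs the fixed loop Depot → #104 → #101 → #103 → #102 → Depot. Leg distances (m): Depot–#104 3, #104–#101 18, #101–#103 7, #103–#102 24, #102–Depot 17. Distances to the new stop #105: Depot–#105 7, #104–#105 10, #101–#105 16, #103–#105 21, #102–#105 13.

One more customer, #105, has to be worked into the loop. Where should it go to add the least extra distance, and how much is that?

Minimum extra distance: 3 m, inserting #105 between #102 and Depot.

Insertion cost between consecutive stops i–j is d(i,#105) + d(#105,j) − d(i,j):
  between Depot and #104: 7 + 10 − 3 = 14
  between #104 and #101: 10 + 16 − 18 = 8
  between #101 and #103: 16 + 21 − 7 = 30
  between #103 and #102: 21 + 13 − 24 = 10
  between #102 and Depot: 13 + 7 − 17 = 3
Cheapest insertion is between #102 and Depot, adding 3.
New total = 69 + 3 = 72.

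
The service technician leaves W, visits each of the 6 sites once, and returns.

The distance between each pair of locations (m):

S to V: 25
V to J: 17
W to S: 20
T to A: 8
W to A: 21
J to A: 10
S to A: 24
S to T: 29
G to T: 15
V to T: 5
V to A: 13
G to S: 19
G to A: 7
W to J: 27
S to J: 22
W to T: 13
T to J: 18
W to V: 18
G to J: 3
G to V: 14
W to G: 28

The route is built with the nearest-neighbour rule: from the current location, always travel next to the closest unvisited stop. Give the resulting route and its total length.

From W: distances to unvisited — T=13, V=18, S=20, A=21, J=27, G=28. Nearest is T (13).
From T: distances to unvisited — V=5, A=8, G=15, J=18, S=29. Nearest is V (5).
From V: distances to unvisited — A=13, G=14, J=17, S=25. Nearest is A (13).
From A: distances to unvisited — G=7, J=10, S=24. Nearest is G (7).
From G: distances to unvisited — J=3, S=19. Nearest is J (3).
From J: distances to unvisited — S=22. Nearest is S (22).
Return S→W: 20.
Total = 13 + 5 + 13 + 7 + 3 + 22 + 20 = 83.

83 m along W → T → V → A → G → J → S → W.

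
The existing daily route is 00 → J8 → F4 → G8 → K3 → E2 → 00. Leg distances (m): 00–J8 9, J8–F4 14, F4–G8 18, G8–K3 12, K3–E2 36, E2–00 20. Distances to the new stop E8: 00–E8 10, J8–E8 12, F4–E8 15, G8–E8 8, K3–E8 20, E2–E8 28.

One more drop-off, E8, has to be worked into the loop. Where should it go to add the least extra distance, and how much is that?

+5 m — insert E8 between F4 and G8.

Insertion cost between consecutive stops i–j is d(i,E8) + d(E8,j) − d(i,j):
  between 00 and J8: 10 + 12 − 9 = 13
  between J8 and F4: 12 + 15 − 14 = 13
  between F4 and G8: 15 + 8 − 18 = 5
  between G8 and K3: 8 + 20 − 12 = 16
  between K3 and E2: 20 + 28 − 36 = 12
  between E2 and 00: 28 + 10 − 20 = 18
Cheapest insertion is between F4 and G8, adding 5.
New total = 109 + 5 = 114.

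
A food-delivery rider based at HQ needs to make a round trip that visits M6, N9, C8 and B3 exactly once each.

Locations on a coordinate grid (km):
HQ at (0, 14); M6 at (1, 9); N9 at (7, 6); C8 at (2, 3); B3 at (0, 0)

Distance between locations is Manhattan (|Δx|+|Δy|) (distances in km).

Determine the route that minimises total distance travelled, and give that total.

Shortest round trip = 42 km.

There are 12 distinct closed tours to check (reversals are equivalent).
HQ - M6 - N9 - C8 - B3 - HQ: 6+9+8+5+14 = 42
HQ - M6 - N9 - B3 - C8 - HQ: 6+9+13+5+13 = 46
HQ - M6 - C8 - N9 - B3 - HQ: 6+7+8+13+14 = 48
HQ - M6 - C8 - B3 - N9 - HQ: 6+7+5+13+15 = 46
HQ - M6 - B3 - N9 - C8 - HQ: 6+10+13+8+13 = 50
HQ - M6 - B3 - C8 - N9 - HQ: 6+10+5+8+15 = 44
HQ - N9 - M6 - C8 - B3 - HQ: 15+9+7+5+14 = 50
HQ - N9 - M6 - B3 - C8 - HQ: 15+9+10+5+13 = 52
HQ - N9 - C8 - M6 - B3 - HQ: 15+8+7+10+14 = 54
HQ - N9 - B3 - M6 - C8 - HQ: 15+13+10+7+13 = 58
HQ - C8 - M6 - N9 - B3 - HQ: 13+7+9+13+14 = 56
HQ - C8 - N9 - M6 - B3 - HQ: 13+8+9+10+14 = 54
The minimum is 42.
One optimal route: HQ → M6 → N9 → C8 → B3 → HQ (or its reverse).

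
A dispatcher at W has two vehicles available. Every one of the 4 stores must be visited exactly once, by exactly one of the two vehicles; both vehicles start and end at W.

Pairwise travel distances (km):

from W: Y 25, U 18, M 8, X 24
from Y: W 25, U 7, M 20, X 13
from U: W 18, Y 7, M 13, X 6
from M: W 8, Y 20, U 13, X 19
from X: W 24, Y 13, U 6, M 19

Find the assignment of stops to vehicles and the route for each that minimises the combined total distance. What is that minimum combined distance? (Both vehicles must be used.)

Minimum combined distance: 78 km.

Try each way of splitting the stops between the two vehicles (each non-empty) and, for each split, find the best tour for each vehicle:
  {Y} + {U, M, X}: 50 + 51 = 101
  {U} + {Y, M, X}: 36 + 65 = 101
  {Y, U} + {M, X}: 50 + 51 = 101
  {M} + {Y, U, X}: 16 + 62 = 78
  {Y, M} + {U, X}: 53 + 48 = 101
  {U, M} + {Y, X}: 39 + 62 = 101
  … (7 splits in total)
Best: vehicle 1 W → M → W = 16; vehicle 2 W → Y → U → X → W = 62; combined 78.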